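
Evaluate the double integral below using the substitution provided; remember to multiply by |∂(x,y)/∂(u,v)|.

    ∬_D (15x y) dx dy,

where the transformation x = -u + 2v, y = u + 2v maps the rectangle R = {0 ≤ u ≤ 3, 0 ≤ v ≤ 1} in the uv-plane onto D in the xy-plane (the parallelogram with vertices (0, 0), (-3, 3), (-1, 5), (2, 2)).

Compute the Jacobian determinant of (x, y) with respect to (u, v):

    ∂(x,y)/∂(u,v) = | -1  2 | = (-1)(2) - (2)(1) = -4.
                   | 1  2 |

Its absolute value is |J| = 4 (the area scaling factor).

Substituting x = -u + 2v, y = u + 2v into the integrand,

    15x y → -15u^2 + 60v^2,

so the integral becomes

    ∬_R (-15u^2 + 60v^2) · |J| du dv = ∫_0^3 ∫_0^1 (-60u^2 + 240v^2) dv du.

Inner (v): 80 - 60u^2.
Outer (u): -300.

Therefore ∬_D (15x y) dx dy = -300.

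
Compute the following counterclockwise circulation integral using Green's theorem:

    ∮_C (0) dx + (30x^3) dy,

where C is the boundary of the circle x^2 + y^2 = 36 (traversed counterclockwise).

Green's theorem converts the closed line integral into a double integral over the enclosed region D:

    ∮_C P dx + Q dy = ∬_D (∂Q/∂x - ∂P/∂y) dA.

Here P = 0, Q = 30x^3, so

    ∂Q/∂x = 90x^2,    ∂P/∂y = 0,
    ∂Q/∂x - ∂P/∂y = 90x^2.

D is the region x^2 + y^2 ≤ 36. Evaluating the double integral:

In polar coordinates (x = r cos θ, y = r sin θ, dA = r dr dθ) the integrand becomes 90r^2cos(θ)^2, so

    ∬_D (90x^2) dA = ∫_0^{2π} ∫_0^{6} (90r^2cos(θ)^2) · r dr dθ.

Inner (r from 0 to 6): 29160cos(θ)^2.
Outer (θ from 0 to 2π): 29160π.

Therefore ∮_C P dx + Q dy = 29160π.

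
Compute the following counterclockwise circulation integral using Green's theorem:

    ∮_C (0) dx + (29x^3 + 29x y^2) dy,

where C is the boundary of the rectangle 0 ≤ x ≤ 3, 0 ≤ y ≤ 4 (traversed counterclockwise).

Green's theorem converts the closed line integral into a double integral over the enclosed region D:

    ∮_C P dx + Q dy = ∬_D (∂Q/∂x - ∂P/∂y) dA.

Here P = 0, Q = 29x^3 + 29x y^2, so

    ∂Q/∂x = 87x^2 + 29y^2,    ∂P/∂y = 0,
    ∂Q/∂x - ∂P/∂y = 87x^2 + 29y^2.

D is the region 0 ≤ x ≤ 3, 0 ≤ y ≤ 4. Evaluating the double integral:

    ∬_D (87x^2 + 29y^2) dA = ∫_0^{3} ∫_0^{4} (87x^2 + 29y^2) dy dx.

Inner (y from 0 to 4): 348x^2 + 1856/3.
Outer (x from 0 to 3): 4988.

Therefore ∮_C P dx + Q dy = 4988.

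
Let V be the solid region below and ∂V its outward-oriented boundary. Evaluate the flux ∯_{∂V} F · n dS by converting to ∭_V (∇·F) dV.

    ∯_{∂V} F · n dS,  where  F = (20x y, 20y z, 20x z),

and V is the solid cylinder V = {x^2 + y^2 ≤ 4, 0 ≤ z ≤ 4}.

By the divergence theorem,

    ∯_{∂V} F · n dS = ∭_V (∇ · F) dV.

Compute the divergence:
    ∇ · F = ∂F_x/∂x + ∂F_y/∂y + ∂F_z/∂z = 20y + 20z + 20x = 20x + 20y + 20z.

In cylindrical coordinates, x = r cos(θ), y = r sin(θ), z = z, dV = r dr dθ dz, with 0 ≤ r ≤ 2, 0 ≤ θ ≤ 2π, 0 ≤ z ≤ 4.

The integrand, after substitution and multiplying by the volume element, becomes (20sqrt(2)r sin(θ + π/4) + 20z) · r, so

    ∭_V (∇·F) dV = ∫_0^{2π} ∫_0^{2} ∫_0^{4} (20sqrt(2)r sin(θ + π/4) + 20z) · r dz dr dθ.

Inner (z from 0 to 4): 80r (sqrt(2)r sin(θ + π/4) + 2).
Middle (r from 0 to 2): 640sqrt(2)sin(θ + π/4)/3 + 320.
Outer (θ from 0 to 2π): 640π.

Therefore ∯_{∂V} F · n dS = 640π.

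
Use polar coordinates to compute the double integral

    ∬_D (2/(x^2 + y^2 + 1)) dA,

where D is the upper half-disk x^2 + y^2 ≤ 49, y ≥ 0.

The region D is 0 ≤ r ≤ 7, 0 ≤ θ ≤ π in polar coordinates, where x = r cos(θ), y = r sin(θ), and dA = r dr dθ.

Under the substitution, the integrand becomes 2/(r^2 + 1), so

    ∬_D (2/(x^2 + y^2 + 1)) dA = ∫_{0}^{π} ∫_{0}^{7} (2/(r^2 + 1)) · r dr dθ.

Inner integral (in r): ∫_{0}^{7} (2/(r^2 + 1)) · r dr = log(50).

Outer integral (in θ): ∫_{0}^{π} (log(50)) dθ = π log(50).

Therefore ∬_D (2/(x^2 + y^2 + 1)) dA = π log(50).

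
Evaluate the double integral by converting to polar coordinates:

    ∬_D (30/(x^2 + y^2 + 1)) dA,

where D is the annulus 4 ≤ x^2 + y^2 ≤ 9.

The region D is 2 ≤ r ≤ 3, 0 ≤ θ ≤ 2π in polar coordinates, where x = r cos(θ), y = r sin(θ), and dA = r dr dθ.

Under the substitution, the integrand becomes 30/(r^2 + 1), so

    ∬_D (30/(x^2 + y^2 + 1)) dA = ∫_{0}^{2π} ∫_{2}^{3} (30/(r^2 + 1)) · r dr dθ.

Inner integral (in r): ∫_{2}^{3} (30/(r^2 + 1)) · r dr = log(32768).

Outer integral (in θ): ∫_{0}^{2π} (log(32768)) dθ = 30π log(2).

Therefore ∬_D (30/(x^2 + y^2 + 1)) dA = 30π log(2).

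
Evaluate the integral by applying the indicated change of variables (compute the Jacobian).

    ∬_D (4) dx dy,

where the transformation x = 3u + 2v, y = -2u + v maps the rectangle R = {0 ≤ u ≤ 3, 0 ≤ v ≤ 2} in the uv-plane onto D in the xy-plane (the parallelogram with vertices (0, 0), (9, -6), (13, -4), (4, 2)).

Compute the Jacobian determinant of (x, y) with respect to (u, v):

    ∂(x,y)/∂(u,v) = | 3  2 | = (3)(1) - (2)(-2) = 7.
                   | -2  1 |

Its absolute value is |J| = 7 (the area scaling factor).

Substituting x = 3u + 2v, y = -2u + v into the integrand,

    4 → 4,

so the integral becomes

    ∬_R (4) · |J| du dv = ∫_0^3 ∫_0^2 (28) dv du.

Inner (v): 56.
Outer (u): 168.

Therefore ∬_D (4) dx dy = 168.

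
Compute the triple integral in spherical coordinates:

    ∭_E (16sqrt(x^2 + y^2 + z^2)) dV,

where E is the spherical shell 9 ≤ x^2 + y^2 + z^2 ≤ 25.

In spherical coordinates, x = ρ sin(φ) cos(θ), y = ρ sin(φ) sin(θ), z = ρ cos(φ), and dV = ρ^2 sin(φ) dρ dφ dθ.

The integrand becomes 16ρ, so

    ∭_E (16sqrt(x^2 + y^2 + z^2)) dV = ∫_{0}^{2π} ∫_{0}^{π} ∫_{3}^{5} (16ρ) · ρ^2 sin(φ) dρ dφ dθ.

Inner (ρ): 2176sin(φ).
Middle (φ): 4352.
Outer (θ): 8704π.

Therefore the triple integral equals 8704π.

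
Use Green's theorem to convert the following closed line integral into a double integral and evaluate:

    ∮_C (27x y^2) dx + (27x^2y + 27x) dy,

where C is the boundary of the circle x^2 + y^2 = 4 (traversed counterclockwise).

Green's theorem converts the closed line integral into a double integral over the enclosed region D:

    ∮_C P dx + Q dy = ∬_D (∂Q/∂x - ∂P/∂y) dA.

Here P = 27x y^2, Q = 27x^2y + 27x, so

    ∂Q/∂x = 54x y + 27,    ∂P/∂y = 54x y,
    ∂Q/∂x - ∂P/∂y = 27.

D is the region x^2 + y^2 ≤ 4. Evaluating the double integral:

In polar coordinates (x = r cos θ, y = r sin θ, dA = r dr dθ) the integrand becomes 27, so

    ∬_D (27) dA = ∫_0^{2π} ∫_0^{2} (27) · r dr dθ.

Inner (r from 0 to 2): 54.
Outer (θ from 0 to 2π): 108π.

Therefore ∮_C P dx + Q dy = 108π.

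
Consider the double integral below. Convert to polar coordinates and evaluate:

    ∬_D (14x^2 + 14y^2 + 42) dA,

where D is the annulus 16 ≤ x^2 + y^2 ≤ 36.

The region D is 4 ≤ r ≤ 6, 0 ≤ θ ≤ 2π in polar coordinates, where x = r cos(θ), y = r sin(θ), and dA = r dr dθ.

Under the substitution, the integrand becomes 14r^2 + 42, so

    ∬_D (14x^2 + 14y^2 + 42) dA = ∫_{0}^{2π} ∫_{4}^{6} (14r^2 + 42) · r dr dθ.

Inner integral (in r): ∫_{4}^{6} (14r^2 + 42) · r dr = 4060.

Outer integral (in θ): ∫_{0}^{2π} (4060) dθ = 8120π.

Therefore ∬_D (14x^2 + 14y^2 + 42) dA = 8120π.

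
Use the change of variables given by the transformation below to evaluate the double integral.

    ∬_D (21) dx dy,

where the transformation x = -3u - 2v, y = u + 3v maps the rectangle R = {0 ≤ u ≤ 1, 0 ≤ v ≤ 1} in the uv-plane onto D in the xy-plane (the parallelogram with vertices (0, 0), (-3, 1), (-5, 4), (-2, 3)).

Compute the Jacobian determinant of (x, y) with respect to (u, v):

    ∂(x,y)/∂(u,v) = | -3  -2 | = (-3)(3) - (-2)(1) = -7.
                   | 1  3 |

Its absolute value is |J| = 7 (the area scaling factor).

Substituting x = -3u - 2v, y = u + 3v into the integrand,

    21 → 21,

so the integral becomes

    ∬_R (21) · |J| du dv = ∫_0^1 ∫_0^1 (147) dv du.

Inner (v): 147.
Outer (u): 147.

Therefore ∬_D (21) dx dy = 147.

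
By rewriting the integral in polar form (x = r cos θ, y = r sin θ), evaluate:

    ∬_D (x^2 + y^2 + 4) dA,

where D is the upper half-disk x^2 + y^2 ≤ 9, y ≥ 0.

The region D is 0 ≤ r ≤ 3, 0 ≤ θ ≤ π in polar coordinates, where x = r cos(θ), y = r sin(θ), and dA = r dr dθ.

Under the substitution, the integrand becomes r^2 + 4, so

    ∬_D (x^2 + y^2 + 4) dA = ∫_{0}^{π} ∫_{0}^{3} (r^2 + 4) · r dr dθ.

Inner integral (in r): ∫_{0}^{3} (r^2 + 4) · r dr = 153/4.

Outer integral (in θ): ∫_{0}^{π} (153/4) dθ = 153π/4.

Therefore ∬_D (x^2 + y^2 + 4) dA = 153π/4.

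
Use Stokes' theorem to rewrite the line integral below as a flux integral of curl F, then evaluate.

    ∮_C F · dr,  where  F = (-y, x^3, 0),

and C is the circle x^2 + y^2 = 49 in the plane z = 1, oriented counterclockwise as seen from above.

Let S be the flat disk x^2 + y^2 ≤ 49 in the plane z = 1, with upward unit normal n̂ = ẑ. By Stokes' theorem,

    ∮_C F · dr = ∬_S (∇ × F) · n̂ dS = ∬_D (curl F)_z dA,

where D is the disk x^2 + y^2 ≤ 49.

Compute the curl of F = (-y, x^3, 0):
    (∇ × F)_x = ∂F_z/∂y - ∂F_y/∂z = 0,
    (∇ × F)_y = ∂F_x/∂z - ∂F_z/∂x = 0,
    (∇ × F)_z = ∂F_y/∂x - ∂F_x/∂y = 3x^2 + 1.

On z = 1, (curl F)_z = 3x^2 + 1.

Convert to polar (x = r cos θ, y = r sin θ, dA = r dr dθ); the integrand becomes 3r^2cos(θ)^2 + 1, so

    ∬_D (curl F)_z dA = ∫_0^{2π} ∫_0^{7} (3r^2cos(θ)^2 + 1) · r dr dθ.

Inner (r from 0 to 7): 7203cos(θ)^2/4 + 49/2.
Outer (θ from 0 to 2π): 7399π/4.

Therefore ∮_C F · dr = 7399π/4.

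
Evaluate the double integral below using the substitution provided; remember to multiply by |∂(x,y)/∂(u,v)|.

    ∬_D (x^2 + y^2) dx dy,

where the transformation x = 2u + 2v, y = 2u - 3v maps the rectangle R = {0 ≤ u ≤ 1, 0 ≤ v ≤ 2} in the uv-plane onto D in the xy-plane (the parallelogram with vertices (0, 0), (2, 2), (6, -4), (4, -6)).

Compute the Jacobian determinant of (x, y) with respect to (u, v):

    ∂(x,y)/∂(u,v) = | 2  2 | = (2)(-3) - (2)(2) = -10.
                   | 2  -3 |

Its absolute value is |J| = 10 (the area scaling factor).

Substituting x = 2u + 2v, y = 2u - 3v into the integrand,

    x^2 + y^2 → 8u^2 - 4u v + 13v^2,

so the integral becomes

    ∬_R (8u^2 - 4u v + 13v^2) · |J| du dv = ∫_0^1 ∫_0^2 (80u^2 - 40u v + 130v^2) dv du.

Inner (v): 160u^2 - 80u + 1040/3.
Outer (u): 360.

Therefore ∬_D (x^2 + y^2) dx dy = 360.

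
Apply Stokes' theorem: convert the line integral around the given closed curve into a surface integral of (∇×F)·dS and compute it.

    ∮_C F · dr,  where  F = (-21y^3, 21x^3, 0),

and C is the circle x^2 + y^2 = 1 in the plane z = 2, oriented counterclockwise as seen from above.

Let S be the flat disk x^2 + y^2 ≤ 1 in the plane z = 2, with upward unit normal n̂ = ẑ. By Stokes' theorem,

    ∮_C F · dr = ∬_S (∇ × F) · n̂ dS = ∬_D (curl F)_z dA,

where D is the disk x^2 + y^2 ≤ 1.

Compute the curl of F = (-21y^3, 21x^3, 0):
    (∇ × F)_x = ∂F_z/∂y - ∂F_y/∂z = 0,
    (∇ × F)_y = ∂F_x/∂z - ∂F_z/∂x = 0,
    (∇ × F)_z = ∂F_y/∂x - ∂F_x/∂y = 63x^2 + 63y^2.

On z = 2, (curl F)_z = 63x^2 + 63y^2.

Convert to polar (x = r cos θ, y = r sin θ, dA = r dr dθ); the integrand becomes 63r^2, so

    ∬_D (curl F)_z dA = ∫_0^{2π} ∫_0^{1} (63r^2) · r dr dθ.

Inner (r from 0 to 1): 63/4.
Outer (θ from 0 to 2π): 63π/2.

Therefore ∮_C F · dr = 63π/2.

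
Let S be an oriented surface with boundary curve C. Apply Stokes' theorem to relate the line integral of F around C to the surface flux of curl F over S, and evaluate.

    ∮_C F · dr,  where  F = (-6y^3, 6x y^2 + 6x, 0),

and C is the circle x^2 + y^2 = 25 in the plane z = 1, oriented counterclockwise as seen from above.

Let S be the flat disk x^2 + y^2 ≤ 25 in the plane z = 1, with upward unit normal n̂ = ẑ. By Stokes' theorem,

    ∮_C F · dr = ∬_S (∇ × F) · n̂ dS = ∬_D (curl F)_z dA,

where D is the disk x^2 + y^2 ≤ 25.

Compute the curl of F = (-6y^3, 6x y^2 + 6x, 0):
    (∇ × F)_x = ∂F_z/∂y - ∂F_y/∂z = 0,
    (∇ × F)_y = ∂F_x/∂z - ∂F_z/∂x = 0,
    (∇ × F)_z = ∂F_y/∂x - ∂F_x/∂y = 24y^2 + 6.

On z = 1, (curl F)_z = 24y^2 + 6.

Convert to polar (x = r cos θ, y = r sin θ, dA = r dr dθ); the integrand becomes 24r^2sin(θ)^2 + 6, so

    ∬_D (curl F)_z dA = ∫_0^{2π} ∫_0^{5} (24r^2sin(θ)^2 + 6) · r dr dθ.

Inner (r from 0 to 5): 3750sin(θ)^2 + 75.
Outer (θ from 0 to 2π): 3900π.

Therefore ∮_C F · dr = 3900π.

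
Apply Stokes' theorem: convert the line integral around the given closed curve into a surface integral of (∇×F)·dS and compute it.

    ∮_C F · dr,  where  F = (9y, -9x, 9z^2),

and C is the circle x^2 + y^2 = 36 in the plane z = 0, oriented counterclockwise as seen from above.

Let S be the flat disk x^2 + y^2 ≤ 36 in the plane z = 0, with upward unit normal n̂ = ẑ. By Stokes' theorem,

    ∮_C F · dr = ∬_S (∇ × F) · n̂ dS = ∬_D (curl F)_z dA,

where D is the disk x^2 + y^2 ≤ 36.

Compute the curl of F = (9y, -9x, 9z^2):
    (∇ × F)_x = ∂F_z/∂y - ∂F_y/∂z = 0,
    (∇ × F)_y = ∂F_x/∂z - ∂F_z/∂x = 0,
    (∇ × F)_z = ∂F_y/∂x - ∂F_x/∂y = -18.

On z = 0, (curl F)_z = -18.

Convert to polar (x = r cos θ, y = r sin θ, dA = r dr dθ); the integrand becomes -18, so

    ∬_D (curl F)_z dA = ∫_0^{2π} ∫_0^{6} (-18) · r dr dθ.

Inner (r from 0 to 6): -324.
Outer (θ from 0 to 2π): -648π.

Therefore ∮_C F · dr = -648π.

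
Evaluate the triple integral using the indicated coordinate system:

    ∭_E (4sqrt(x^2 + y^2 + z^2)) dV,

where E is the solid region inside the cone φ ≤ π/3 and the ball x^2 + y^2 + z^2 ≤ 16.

In spherical coordinates, x = ρ sin(φ) cos(θ), y = ρ sin(φ) sin(θ), z = ρ cos(φ), and dV = ρ^2 sin(φ) dρ dφ dθ.

The integrand becomes 4ρ, so

    ∭_E (4sqrt(x^2 + y^2 + z^2)) dV = ∫_{0}^{2π} ∫_{0}^{π/3} ∫_{0}^{4} (4ρ) · ρ^2 sin(φ) dρ dφ dθ.

Inner (ρ): 256sin(φ).
Middle (φ): 128.
Outer (θ): 256π.

Therefore the triple integral equals 256π.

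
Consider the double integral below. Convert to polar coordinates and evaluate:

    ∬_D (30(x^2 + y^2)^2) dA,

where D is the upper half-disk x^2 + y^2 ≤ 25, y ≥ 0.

The region D is 0 ≤ r ≤ 5, 0 ≤ θ ≤ π in polar coordinates, where x = r cos(θ), y = r sin(θ), and dA = r dr dθ.

Under the substitution, the integrand becomes 30r^4, so

    ∬_D (30(x^2 + y^2)^2) dA = ∫_{0}^{π} ∫_{0}^{5} (30r^4) · r dr dθ.

Inner integral (in r): ∫_{0}^{5} (30r^4) · r dr = 78125.

Outer integral (in θ): ∫_{0}^{π} (78125) dθ = 78125π.

Therefore ∬_D (30(x^2 + y^2)^2) dA = 78125π.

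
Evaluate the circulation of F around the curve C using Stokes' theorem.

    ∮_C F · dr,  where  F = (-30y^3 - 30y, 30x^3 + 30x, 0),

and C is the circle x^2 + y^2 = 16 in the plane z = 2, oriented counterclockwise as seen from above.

Let S be the flat disk x^2 + y^2 ≤ 16 in the plane z = 2, with upward unit normal n̂ = ẑ. By Stokes' theorem,

    ∮_C F · dr = ∬_S (∇ × F) · n̂ dS = ∬_D (curl F)_z dA,

where D is the disk x^2 + y^2 ≤ 16.

Compute the curl of F = (-30y^3 - 30y, 30x^3 + 30x, 0):
    (∇ × F)_x = ∂F_z/∂y - ∂F_y/∂z = 0,
    (∇ × F)_y = ∂F_x/∂z - ∂F_z/∂x = 0,
    (∇ × F)_z = ∂F_y/∂x - ∂F_x/∂y = 90x^2 + 90y^2 + 60.

On z = 2, (curl F)_z = 90x^2 + 90y^2 + 60.

Convert to polar (x = r cos θ, y = r sin θ, dA = r dr dθ); the integrand becomes 90r^2 + 60, so

    ∬_D (curl F)_z dA = ∫_0^{2π} ∫_0^{4} (90r^2 + 60) · r dr dθ.

Inner (r from 0 to 4): 6240.
Outer (θ from 0 to 2π): 12480π.

Therefore ∮_C F · dr = 12480π.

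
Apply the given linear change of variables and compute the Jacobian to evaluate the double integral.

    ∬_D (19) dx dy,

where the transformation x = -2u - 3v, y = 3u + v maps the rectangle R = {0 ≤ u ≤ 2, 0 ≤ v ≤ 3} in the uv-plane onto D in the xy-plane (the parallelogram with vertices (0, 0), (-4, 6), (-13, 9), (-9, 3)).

Compute the Jacobian determinant of (x, y) with respect to (u, v):

    ∂(x,y)/∂(u,v) = | -2  -3 | = (-2)(1) - (-3)(3) = 7.
                   | 3  1 |

Its absolute value is |J| = 7 (the area scaling factor).

Substituting x = -2u - 3v, y = 3u + v into the integrand,

    19 → 19,

so the integral becomes

    ∬_R (19) · |J| du dv = ∫_0^2 ∫_0^3 (133) dv du.

Inner (v): 399.
Outer (u): 798.

Therefore ∬_D (19) dx dy = 798.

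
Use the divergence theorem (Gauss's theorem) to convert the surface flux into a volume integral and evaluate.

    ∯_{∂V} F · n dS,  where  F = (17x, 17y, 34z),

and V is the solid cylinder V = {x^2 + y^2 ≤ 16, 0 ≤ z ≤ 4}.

By the divergence theorem,

    ∯_{∂V} F · n dS = ∭_V (∇ · F) dV.

Compute the divergence:
    ∇ · F = ∂F_x/∂x + ∂F_y/∂y + ∂F_z/∂z = 17 + 17 + 34 = 68.

In cylindrical coordinates, x = r cos(θ), y = r sin(θ), z = z, dV = r dr dθ dz, with 0 ≤ r ≤ 4, 0 ≤ θ ≤ 2π, 0 ≤ z ≤ 4.

The integrand, after substitution and multiplying by the volume element, becomes (68) · r, so

    ∭_V (∇·F) dV = ∫_0^{2π} ∫_0^{4} ∫_0^{4} (68) · r dz dr dθ.

Inner (z from 0 to 4): 272r.
Middle (r from 0 to 4): 2176.
Outer (θ from 0 to 2π): 4352π.

Therefore ∯_{∂V} F · n dS = 4352π.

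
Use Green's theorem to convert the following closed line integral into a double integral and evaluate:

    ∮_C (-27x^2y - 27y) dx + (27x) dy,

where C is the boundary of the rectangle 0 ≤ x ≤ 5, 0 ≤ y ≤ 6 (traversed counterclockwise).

Green's theorem converts the closed line integral into a double integral over the enclosed region D:

    ∮_C P dx + Q dy = ∬_D (∂Q/∂x - ∂P/∂y) dA.

Here P = -27x^2y - 27y, Q = 27x, so

    ∂Q/∂x = 27,    ∂P/∂y = -27x^2 - 27,
    ∂Q/∂x - ∂P/∂y = 27x^2 + 54.

D is the region 0 ≤ x ≤ 5, 0 ≤ y ≤ 6. Evaluating the double integral:

    ∬_D (27x^2 + 54) dA = ∫_0^{5} ∫_0^{6} (27x^2 + 54) dy dx.

Inner (y from 0 to 6): 162x^2 + 324.
Outer (x from 0 to 5): 8370.

Therefore ∮_C P dx + Q dy = 8370.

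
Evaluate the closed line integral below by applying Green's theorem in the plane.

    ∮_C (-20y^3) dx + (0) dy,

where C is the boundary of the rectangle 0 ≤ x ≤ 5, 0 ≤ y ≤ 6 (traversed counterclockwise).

Green's theorem converts the closed line integral into a double integral over the enclosed region D:

    ∮_C P dx + Q dy = ∬_D (∂Q/∂x - ∂P/∂y) dA.

Here P = -20y^3, Q = 0, so

    ∂Q/∂x = 0,    ∂P/∂y = -60y^2,
    ∂Q/∂x - ∂P/∂y = 60y^2.

D is the region 0 ≤ x ≤ 5, 0 ≤ y ≤ 6. Evaluating the double integral:

    ∬_D (60y^2) dA = ∫_0^{5} ∫_0^{6} (60y^2) dy dx.

Inner (y from 0 to 6): 4320.
Outer (x from 0 to 5): 21600.

Therefore ∮_C P dx + Q dy = 21600.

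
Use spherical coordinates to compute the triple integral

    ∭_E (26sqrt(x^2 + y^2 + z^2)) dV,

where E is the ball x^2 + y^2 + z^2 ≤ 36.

In spherical coordinates, x = ρ sin(φ) cos(θ), y = ρ sin(φ) sin(θ), z = ρ cos(φ), and dV = ρ^2 sin(φ) dρ dφ dθ.

The integrand becomes 26ρ, so

    ∭_E (26sqrt(x^2 + y^2 + z^2)) dV = ∫_{0}^{2π} ∫_{0}^{π} ∫_{0}^{6} (26ρ) · ρ^2 sin(φ) dρ dφ dθ.

Inner (ρ): 8424sin(φ).
Middle (φ): 16848.
Outer (θ): 33696π.

Therefore the triple integral equals 33696π.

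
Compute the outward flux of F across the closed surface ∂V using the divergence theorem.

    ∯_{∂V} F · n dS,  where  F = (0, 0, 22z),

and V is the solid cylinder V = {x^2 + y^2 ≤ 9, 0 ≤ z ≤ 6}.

By the divergence theorem,

    ∯_{∂V} F · n dS = ∭_V (∇ · F) dV.

Compute the divergence:
    ∇ · F = ∂F_x/∂x + ∂F_y/∂y + ∂F_z/∂z = 0 + 0 + 22 = 22.

In cylindrical coordinates, x = r cos(θ), y = r sin(θ), z = z, dV = r dr dθ dz, with 0 ≤ r ≤ 3, 0 ≤ θ ≤ 2π, 0 ≤ z ≤ 6.

The integrand, after substitution and multiplying by the volume element, becomes (22) · r, so

    ∭_V (∇·F) dV = ∫_0^{2π} ∫_0^{3} ∫_0^{6} (22) · r dz dr dθ.

Inner (z from 0 to 6): 132r.
Middle (r from 0 to 3): 594.
Outer (θ from 0 to 2π): 1188π.

Therefore ∯_{∂V} F · n dS = 1188π.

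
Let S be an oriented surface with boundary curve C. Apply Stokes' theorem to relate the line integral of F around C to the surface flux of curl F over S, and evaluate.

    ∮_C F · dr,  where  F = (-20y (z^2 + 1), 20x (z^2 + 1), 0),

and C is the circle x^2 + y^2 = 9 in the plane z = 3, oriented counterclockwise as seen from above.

Let S be the flat disk x^2 + y^2 ≤ 9 in the plane z = 3, with upward unit normal n̂ = ẑ. By Stokes' theorem,

    ∮_C F · dr = ∬_S (∇ × F) · n̂ dS = ∬_D (curl F)_z dA,

where D is the disk x^2 + y^2 ≤ 9.

Compute the curl of F = (-20y (z^2 + 1), 20x (z^2 + 1), 0):
    (∇ × F)_x = ∂F_z/∂y - ∂F_y/∂z = -40x z,
    (∇ × F)_y = ∂F_x/∂z - ∂F_z/∂x = -40y z,
    (∇ × F)_z = ∂F_y/∂x - ∂F_x/∂y = 40z^2 + 40.

On z = 3, (curl F)_z = 400.

Convert to polar (x = r cos θ, y = r sin θ, dA = r dr dθ); the integrand becomes 400, so

    ∬_D (curl F)_z dA = ∫_0^{2π} ∫_0^{3} (400) · r dr dθ.

Inner (r from 0 to 3): 1800.
Outer (θ from 0 to 2π): 3600π.

Therefore ∮_C F · dr = 3600π.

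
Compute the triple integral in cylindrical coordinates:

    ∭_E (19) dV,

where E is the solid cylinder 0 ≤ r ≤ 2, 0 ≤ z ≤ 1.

In cylindrical coordinates, x = r cos(θ), y = r sin(θ), z = z, and dV = r dr dθ dz.

The integrand becomes 19, so

    ∭_E (19) dV = ∫_{0}^{2π} ∫_{0}^{2} ∫_{0}^{1} (19) · r dz dr dθ.

Inner (z): 19r.
Middle (r from 0 to 2): 38.
Outer (θ): 76π.

Therefore the triple integral equals 76π.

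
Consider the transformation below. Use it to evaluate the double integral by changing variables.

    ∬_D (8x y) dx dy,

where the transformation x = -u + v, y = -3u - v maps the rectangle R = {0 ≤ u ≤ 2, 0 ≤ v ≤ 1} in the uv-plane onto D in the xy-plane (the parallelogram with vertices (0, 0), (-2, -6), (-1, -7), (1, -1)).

Compute the Jacobian determinant of (x, y) with respect to (u, v):

    ∂(x,y)/∂(u,v) = | -1  1 | = (-1)(-1) - (1)(-3) = 4.
                   | -3  -1 |

Its absolute value is |J| = 4 (the area scaling factor).

Substituting x = -u + v, y = -3u - v into the integrand,

    8x y → 24u^2 - 16u v - 8v^2,

so the integral becomes

    ∬_R (24u^2 - 16u v - 8v^2) · |J| du dv = ∫_0^2 ∫_0^1 (96u^2 - 64u v - 32v^2) dv du.

Inner (v): 96u^2 - 32u - 32/3.
Outer (u): 512/3.

Therefore ∬_D (8x y) dx dy = 512/3.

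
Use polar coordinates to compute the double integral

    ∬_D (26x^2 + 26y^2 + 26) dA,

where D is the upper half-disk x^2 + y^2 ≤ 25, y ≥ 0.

The region D is 0 ≤ r ≤ 5, 0 ≤ θ ≤ π in polar coordinates, where x = r cos(θ), y = r sin(θ), and dA = r dr dθ.

Under the substitution, the integrand becomes 26r^2 + 26, so

    ∬_D (26x^2 + 26y^2 + 26) dA = ∫_{0}^{π} ∫_{0}^{5} (26r^2 + 26) · r dr dθ.

Inner integral (in r): ∫_{0}^{5} (26r^2 + 26) · r dr = 8775/2.

Outer integral (in θ): ∫_{0}^{π} (8775/2) dθ = 8775π/2.

Therefore ∬_D (26x^2 + 26y^2 + 26) dA = 8775π/2.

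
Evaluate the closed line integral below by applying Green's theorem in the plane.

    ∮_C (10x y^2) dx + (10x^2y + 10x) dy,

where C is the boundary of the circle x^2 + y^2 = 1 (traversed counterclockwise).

Green's theorem converts the closed line integral into a double integral over the enclosed region D:

    ∮_C P dx + Q dy = ∬_D (∂Q/∂x - ∂P/∂y) dA.

Here P = 10x y^2, Q = 10x^2y + 10x, so

    ∂Q/∂x = 20x y + 10,    ∂P/∂y = 20x y,
    ∂Q/∂x - ∂P/∂y = 10.

D is the region x^2 + y^2 ≤ 1. Evaluating the double integral:

In polar coordinates (x = r cos θ, y = r sin θ, dA = r dr dθ) the integrand becomes 10, so

    ∬_D (10) dA = ∫_0^{2π} ∫_0^{1} (10) · r dr dθ.

Inner (r from 0 to 1): 5.
Outer (θ from 0 to 2π): 10π.

Therefore ∮_C P dx + Q dy = 10π.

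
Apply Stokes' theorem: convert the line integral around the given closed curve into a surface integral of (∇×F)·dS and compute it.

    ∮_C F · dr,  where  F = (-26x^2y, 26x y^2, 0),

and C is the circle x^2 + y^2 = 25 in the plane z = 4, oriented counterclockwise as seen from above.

Let S be the flat disk x^2 + y^2 ≤ 25 in the plane z = 4, with upward unit normal n̂ = ẑ. By Stokes' theorem,

    ∮_C F · dr = ∬_S (∇ × F) · n̂ dS = ∬_D (curl F)_z dA,

where D is the disk x^2 + y^2 ≤ 25.

Compute the curl of F = (-26x^2y, 26x y^2, 0):
    (∇ × F)_x = ∂F_z/∂y - ∂F_y/∂z = 0,
    (∇ × F)_y = ∂F_x/∂z - ∂F_z/∂x = 0,
    (∇ × F)_z = ∂F_y/∂x - ∂F_x/∂y = 26x^2 + 26y^2.

On z = 4, (curl F)_z = 26x^2 + 26y^2.

Convert to polar (x = r cos θ, y = r sin θ, dA = r dr dθ); the integrand becomes 26r^2, so

    ∬_D (curl F)_z dA = ∫_0^{2π} ∫_0^{5} (26r^2) · r dr dθ.

Inner (r from 0 to 5): 8125/2.
Outer (θ from 0 to 2π): 8125π.

Therefore ∮_C F · dr = 8125π.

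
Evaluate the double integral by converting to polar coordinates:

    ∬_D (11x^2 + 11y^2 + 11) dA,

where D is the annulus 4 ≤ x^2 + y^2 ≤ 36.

The region D is 2 ≤ r ≤ 6, 0 ≤ θ ≤ 2π in polar coordinates, where x = r cos(θ), y = r sin(θ), and dA = r dr dθ.

Under the substitution, the integrand becomes 11r^2 + 11, so

    ∬_D (11x^2 + 11y^2 + 11) dA = ∫_{0}^{2π} ∫_{2}^{6} (11r^2 + 11) · r dr dθ.

Inner integral (in r): ∫_{2}^{6} (11r^2 + 11) · r dr = 3696.

Outer integral (in θ): ∫_{0}^{2π} (3696) dθ = 7392π.

Therefore ∬_D (11x^2 + 11y^2 + 11) dA = 7392π.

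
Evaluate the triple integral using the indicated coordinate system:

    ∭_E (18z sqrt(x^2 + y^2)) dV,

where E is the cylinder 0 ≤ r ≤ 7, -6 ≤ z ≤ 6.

In cylindrical coordinates, x = r cos(θ), y = r sin(θ), z = z, and dV = r dr dθ dz.

The integrand becomes 18r z, so

    ∭_E (18z sqrt(x^2 + y^2)) dV = ∫_{0}^{2π} ∫_{0}^{7} ∫_{-6}^{6} (18r z) · r dz dr dθ.

Inner (z): 0.
Middle (r from 0 to 7): 0.
Outer (θ): 0.

Therefore the triple integral equals 0.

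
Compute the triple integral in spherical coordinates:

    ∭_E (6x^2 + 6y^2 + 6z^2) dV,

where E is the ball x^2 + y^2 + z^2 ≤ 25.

In spherical coordinates, x = ρ sin(φ) cos(θ), y = ρ sin(φ) sin(θ), z = ρ cos(φ), and dV = ρ^2 sin(φ) dρ dφ dθ.

The integrand becomes 6ρ^2, so

    ∭_E (6x^2 + 6y^2 + 6z^2) dV = ∫_{0}^{2π} ∫_{0}^{π} ∫_{0}^{5} (6ρ^2) · ρ^2 sin(φ) dρ dφ dθ.

Inner (ρ): 3750sin(φ).
Middle (φ): 7500.
Outer (θ): 15000π.

Therefore the triple integral equals 15000π.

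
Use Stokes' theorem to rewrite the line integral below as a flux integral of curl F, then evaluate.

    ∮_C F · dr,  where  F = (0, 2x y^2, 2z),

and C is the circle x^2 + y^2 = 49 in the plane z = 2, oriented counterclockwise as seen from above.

Let S be the flat disk x^2 + y^2 ≤ 49 in the plane z = 2, with upward unit normal n̂ = ẑ. By Stokes' theorem,

    ∮_C F · dr = ∬_S (∇ × F) · n̂ dS = ∬_D (curl F)_z dA,

where D is the disk x^2 + y^2 ≤ 49.

Compute the curl of F = (0, 2x y^2, 2z):
    (∇ × F)_x = ∂F_z/∂y - ∂F_y/∂z = 0,
    (∇ × F)_y = ∂F_x/∂z - ∂F_z/∂x = 0,
    (∇ × F)_z = ∂F_y/∂x - ∂F_x/∂y = 2y^2.

On z = 2, (curl F)_z = 2y^2.

Convert to polar (x = r cos θ, y = r sin θ, dA = r dr dθ); the integrand becomes 2r^2sin(θ)^2, so

    ∬_D (curl F)_z dA = ∫_0^{2π} ∫_0^{7} (2r^2sin(θ)^2) · r dr dθ.

Inner (r from 0 to 7): 2401sin(θ)^2/2.
Outer (θ from 0 to 2π): 2401π/2.

Therefore ∮_C F · dr = 2401π/2.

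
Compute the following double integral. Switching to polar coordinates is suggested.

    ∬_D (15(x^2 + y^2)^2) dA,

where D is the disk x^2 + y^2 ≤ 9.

The region D is 0 ≤ r ≤ 3, 0 ≤ θ ≤ 2π in polar coordinates, where x = r cos(θ), y = r sin(θ), and dA = r dr dθ.

Under the substitution, the integrand becomes 15r^4, so

    ∬_D (15(x^2 + y^2)^2) dA = ∫_{0}^{2π} ∫_{0}^{3} (15r^4) · r dr dθ.

Inner integral (in r): ∫_{0}^{3} (15r^4) · r dr = 3645/2.

Outer integral (in θ): ∫_{0}^{2π} (3645/2) dθ = 3645π.

Therefore ∬_D (15(x^2 + y^2)^2) dA = 3645π.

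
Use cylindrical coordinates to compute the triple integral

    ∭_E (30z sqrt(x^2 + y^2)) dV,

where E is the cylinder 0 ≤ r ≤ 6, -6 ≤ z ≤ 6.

In cylindrical coordinates, x = r cos(θ), y = r sin(θ), z = z, and dV = r dr dθ dz.

The integrand becomes 30r z, so

    ∭_E (30z sqrt(x^2 + y^2)) dV = ∫_{0}^{2π} ∫_{0}^{6} ∫_{-6}^{6} (30r z) · r dz dr dθ.

Inner (z): 0.
Middle (r from 0 to 6): 0.
Outer (θ): 0.

Therefore the triple integral equals 0.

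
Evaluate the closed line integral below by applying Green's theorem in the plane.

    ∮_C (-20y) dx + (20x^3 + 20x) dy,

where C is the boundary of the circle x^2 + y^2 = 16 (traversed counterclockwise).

Green's theorem converts the closed line integral into a double integral over the enclosed region D:

    ∮_C P dx + Q dy = ∬_D (∂Q/∂x - ∂P/∂y) dA.

Here P = -20y, Q = 20x^3 + 20x, so

    ∂Q/∂x = 60x^2 + 20,    ∂P/∂y = -20,
    ∂Q/∂x - ∂P/∂y = 60x^2 + 40.

D is the region x^2 + y^2 ≤ 16. Evaluating the double integral:

In polar coordinates (x = r cos θ, y = r sin θ, dA = r dr dθ) the integrand becomes 60r^2cos(θ)^2 + 40, so

    ∬_D (60x^2 + 40) dA = ∫_0^{2π} ∫_0^{4} (60r^2cos(θ)^2 + 40) · r dr dθ.

Inner (r from 0 to 4): 3840cos(θ)^2 + 320.
Outer (θ from 0 to 2π): 4480π.

Therefore ∮_C P dx + Q dy = 4480π.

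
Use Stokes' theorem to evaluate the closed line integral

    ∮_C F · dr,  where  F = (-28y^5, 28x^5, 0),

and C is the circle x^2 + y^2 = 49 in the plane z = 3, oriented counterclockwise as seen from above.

Let S be the flat disk x^2 + y^2 ≤ 49 in the plane z = 3, with upward unit normal n̂ = ẑ. By Stokes' theorem,

    ∮_C F · dr = ∬_S (∇ × F) · n̂ dS = ∬_D (curl F)_z dA,

where D is the disk x^2 + y^2 ≤ 49.

Compute the curl of F = (-28y^5, 28x^5, 0):
    (∇ × F)_x = ∂F_z/∂y - ∂F_y/∂z = 0,
    (∇ × F)_y = ∂F_x/∂z - ∂F_z/∂x = 0,
    (∇ × F)_z = ∂F_y/∂x - ∂F_x/∂y = 140x^4 + 140y^4.

On z = 3, (curl F)_z = 140x^4 + 140y^4.

Convert to polar (x = r cos θ, y = r sin θ, dA = r dr dθ); the integrand becomes 140r^4(sin(θ)^4 + cos(θ)^4), so

    ∬_D (curl F)_z dA = ∫_0^{2π} ∫_0^{7} (140r^4(sin(θ)^4 + cos(θ)^4)) · r dr dθ.

Inner (r from 0 to 7): 8235430sin(θ)^4/3 + 8235430cos(θ)^4/3.
Outer (θ from 0 to 2π): 4117715π.

Therefore ∮_C F · dr = 4117715π.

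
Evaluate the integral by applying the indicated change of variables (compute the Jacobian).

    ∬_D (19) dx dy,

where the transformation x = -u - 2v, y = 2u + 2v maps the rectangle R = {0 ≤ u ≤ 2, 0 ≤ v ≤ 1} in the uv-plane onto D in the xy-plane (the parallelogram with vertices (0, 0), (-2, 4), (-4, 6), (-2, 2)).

Compute the Jacobian determinant of (x, y) with respect to (u, v):

    ∂(x,y)/∂(u,v) = | -1  -2 | = (-1)(2) - (-2)(2) = 2.
                   | 2  2 |

Its absolute value is |J| = 2 (the area scaling factor).

Substituting x = -u - 2v, y = 2u + 2v into the integrand,

    19 → 19,

so the integral becomes

    ∬_R (19) · |J| du dv = ∫_0^2 ∫_0^1 (38) dv du.

Inner (v): 38.
Outer (u): 76.

Therefore ∬_D (19) dx dy = 76.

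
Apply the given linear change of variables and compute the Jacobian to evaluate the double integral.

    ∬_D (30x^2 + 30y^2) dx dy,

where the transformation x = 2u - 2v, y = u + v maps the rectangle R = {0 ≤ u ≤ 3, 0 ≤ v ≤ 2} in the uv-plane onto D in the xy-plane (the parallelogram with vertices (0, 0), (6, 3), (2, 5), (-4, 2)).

Compute the Jacobian determinant of (x, y) with respect to (u, v):

    ∂(x,y)/∂(u,v) = | 2  -2 | = (2)(1) - (-2)(1) = 4.
                   | 1  1 |

Its absolute value is |J| = 4 (the area scaling factor).

Substituting x = 2u - 2v, y = u + v into the integrand,

    30x^2 + 30y^2 → 150u^2 - 180u v + 150v^2,

so the integral becomes

    ∬_R (150u^2 - 180u v + 150v^2) · |J| du dv = ∫_0^3 ∫_0^2 (600u^2 - 720u v + 600v^2) dv du.

Inner (v): 1200u^2 - 1440u + 1600.
Outer (u): 9120.

Therefore ∬_D (30x^2 + 30y^2) dx dy = 9120.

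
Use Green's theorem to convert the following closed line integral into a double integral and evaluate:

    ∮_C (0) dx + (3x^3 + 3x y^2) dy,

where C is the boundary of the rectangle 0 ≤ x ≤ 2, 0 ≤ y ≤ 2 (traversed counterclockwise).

Green's theorem converts the closed line integral into a double integral over the enclosed region D:

    ∮_C P dx + Q dy = ∬_D (∂Q/∂x - ∂P/∂y) dA.

Here P = 0, Q = 3x^3 + 3x y^2, so

    ∂Q/∂x = 9x^2 + 3y^2,    ∂P/∂y = 0,
    ∂Q/∂x - ∂P/∂y = 9x^2 + 3y^2.

D is the region 0 ≤ x ≤ 2, 0 ≤ y ≤ 2. Evaluating the double integral:

    ∬_D (9x^2 + 3y^2) dA = ∫_0^{2} ∫_0^{2} (9x^2 + 3y^2) dy dx.

Inner (y from 0 to 2): 18x^2 + 8.
Outer (x from 0 to 2): 64.

Therefore ∮_C P dx + Q dy = 64.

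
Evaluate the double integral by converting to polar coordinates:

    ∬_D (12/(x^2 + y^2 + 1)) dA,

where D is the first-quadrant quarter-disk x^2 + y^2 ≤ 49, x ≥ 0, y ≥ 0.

The region D is 0 ≤ r ≤ 7, 0 ≤ θ ≤ π/2 in polar coordinates, where x = r cos(θ), y = r sin(θ), and dA = r dr dθ.

Under the substitution, the integrand becomes 12/(r^2 + 1), so

    ∬_D (12/(x^2 + y^2 + 1)) dA = ∫_{0}^{π/2} ∫_{0}^{7} (12/(r^2 + 1)) · r dr dθ.

Inner integral (in r): ∫_{0}^{7} (12/(r^2 + 1)) · r dr = log(15625000000).

Outer integral (in θ): ∫_{0}^{π/2} (log(15625000000)) dθ = 3π log(50).

Therefore ∬_D (12/(x^2 + y^2 + 1)) dA = 3π log(50).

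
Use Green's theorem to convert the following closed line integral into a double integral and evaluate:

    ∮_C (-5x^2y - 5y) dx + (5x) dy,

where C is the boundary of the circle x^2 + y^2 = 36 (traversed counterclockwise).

Green's theorem converts the closed line integral into a double integral over the enclosed region D:

    ∮_C P dx + Q dy = ∬_D (∂Q/∂x - ∂P/∂y) dA.

Here P = -5x^2y - 5y, Q = 5x, so

    ∂Q/∂x = 5,    ∂P/∂y = -5x^2 - 5,
    ∂Q/∂x - ∂P/∂y = 5x^2 + 10.

D is the region x^2 + y^2 ≤ 36. Evaluating the double integral:

In polar coordinates (x = r cos θ, y = r sin θ, dA = r dr dθ) the integrand becomes 5r^2cos(θ)^2 + 10, so

    ∬_D (5x^2 + 10) dA = ∫_0^{2π} ∫_0^{6} (5r^2cos(θ)^2 + 10) · r dr dθ.

Inner (r from 0 to 6): 1620cos(θ)^2 + 180.
Outer (θ from 0 to 2π): 1980π.

Therefore ∮_C P dx + Q dy = 1980π.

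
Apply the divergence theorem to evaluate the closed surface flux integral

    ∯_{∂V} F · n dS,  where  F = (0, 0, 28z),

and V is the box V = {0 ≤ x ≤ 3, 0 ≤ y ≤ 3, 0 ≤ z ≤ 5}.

By the divergence theorem,

    ∯_{∂V} F · n dS = ∭_V (∇ · F) dV.

Compute the divergence:
    ∇ · F = ∂F_x/∂x + ∂F_y/∂y + ∂F_z/∂z = 0 + 0 + 28 = 28.

V is a rectangular box, so dV = dx dy dz with 0 ≤ x ≤ 3, 0 ≤ y ≤ 3, 0 ≤ z ≤ 5.

Integrate (28) over V as an iterated integral:

    ∭_V (∇·F) dV = ∫_0^{3} ∫_0^{3} ∫_0^{5} (28) dz dy dx.

Inner (z from 0 to 5): 140.
Middle (y from 0 to 3): 420.
Outer (x from 0 to 3): 1260.

Therefore ∯_{∂V} F · n dS = 1260.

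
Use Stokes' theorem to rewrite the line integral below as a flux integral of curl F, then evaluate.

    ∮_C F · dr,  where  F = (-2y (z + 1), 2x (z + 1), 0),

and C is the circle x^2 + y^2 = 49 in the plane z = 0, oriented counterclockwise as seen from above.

Let S be the flat disk x^2 + y^2 ≤ 49 in the plane z = 0, with upward unit normal n̂ = ẑ. By Stokes' theorem,

    ∮_C F · dr = ∬_S (∇ × F) · n̂ dS = ∬_D (curl F)_z dA,

where D is the disk x^2 + y^2 ≤ 49.

Compute the curl of F = (-2y (z + 1), 2x (z + 1), 0):
    (∇ × F)_x = ∂F_z/∂y - ∂F_y/∂z = -2x,
    (∇ × F)_y = ∂F_x/∂z - ∂F_z/∂x = -2y,
    (∇ × F)_z = ∂F_y/∂x - ∂F_x/∂y = 4z + 4.

On z = 0, (curl F)_z = 4.

Convert to polar (x = r cos θ, y = r sin θ, dA = r dr dθ); the integrand becomes 4, so

    ∬_D (curl F)_z dA = ∫_0^{2π} ∫_0^{7} (4) · r dr dθ.

Inner (r from 0 to 7): 98.
Outer (θ from 0 to 2π): 196π.

Therefore ∮_C F · dr = 196π.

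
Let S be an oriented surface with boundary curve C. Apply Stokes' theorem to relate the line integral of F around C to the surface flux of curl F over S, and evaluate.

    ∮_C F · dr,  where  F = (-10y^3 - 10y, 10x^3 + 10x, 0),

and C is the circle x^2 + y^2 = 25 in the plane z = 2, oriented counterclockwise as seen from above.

Let S be the flat disk x^2 + y^2 ≤ 25 in the plane z = 2, with upward unit normal n̂ = ẑ. By Stokes' theorem,

    ∮_C F · dr = ∬_S (∇ × F) · n̂ dS = ∬_D (curl F)_z dA,

where D is the disk x^2 + y^2 ≤ 25.

Compute the curl of F = (-10y^3 - 10y, 10x^3 + 10x, 0):
    (∇ × F)_x = ∂F_z/∂y - ∂F_y/∂z = 0,
    (∇ × F)_y = ∂F_x/∂z - ∂F_z/∂x = 0,
    (∇ × F)_z = ∂F_y/∂x - ∂F_x/∂y = 30x^2 + 30y^2 + 20.

On z = 2, (curl F)_z = 30x^2 + 30y^2 + 20.

Convert to polar (x = r cos θ, y = r sin θ, dA = r dr dθ); the integrand becomes 30r^2 + 20, so

    ∬_D (curl F)_z dA = ∫_0^{2π} ∫_0^{5} (30r^2 + 20) · r dr dθ.

Inner (r from 0 to 5): 9875/2.
Outer (θ from 0 to 2π): 9875π.

Therefore ∮_C F · dr = 9875π.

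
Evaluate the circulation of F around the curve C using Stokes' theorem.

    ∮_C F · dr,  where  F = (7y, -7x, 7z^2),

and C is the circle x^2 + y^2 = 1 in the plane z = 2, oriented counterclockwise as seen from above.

Let S be the flat disk x^2 + y^2 ≤ 1 in the plane z = 2, with upward unit normal n̂ = ẑ. By Stokes' theorem,

    ∮_C F · dr = ∬_S (∇ × F) · n̂ dS = ∬_D (curl F)_z dA,

where D is the disk x^2 + y^2 ≤ 1.

Compute the curl of F = (7y, -7x, 7z^2):
    (∇ × F)_x = ∂F_z/∂y - ∂F_y/∂z = 0,
    (∇ × F)_y = ∂F_x/∂z - ∂F_z/∂x = 0,
    (∇ × F)_z = ∂F_y/∂x - ∂F_x/∂y = -14.

On z = 2, (curl F)_z = -14.

Convert to polar (x = r cos θ, y = r sin θ, dA = r dr dθ); the integrand becomes -14, so

    ∬_D (curl F)_z dA = ∫_0^{2π} ∫_0^{1} (-14) · r dr dθ.

Inner (r from 0 to 1): -7.
Outer (θ from 0 to 2π): -14π.

Therefore ∮_C F · dr = -14π.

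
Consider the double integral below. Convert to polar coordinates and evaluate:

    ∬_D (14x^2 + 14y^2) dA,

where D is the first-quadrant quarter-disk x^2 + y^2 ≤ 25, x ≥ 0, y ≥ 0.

The region D is 0 ≤ r ≤ 5, 0 ≤ θ ≤ π/2 in polar coordinates, where x = r cos(θ), y = r sin(θ), and dA = r dr dθ.

Under the substitution, the integrand becomes 14r^2, so

    ∬_D (14x^2 + 14y^2) dA = ∫_{0}^{π/2} ∫_{0}^{5} (14r^2) · r dr dθ.

Inner integral (in r): ∫_{0}^{5} (14r^2) · r dr = 4375/2.

Outer integral (in θ): ∫_{0}^{π/2} (4375/2) dθ = 4375π/4.

Therefore ∬_D (14x^2 + 14y^2) dA = 4375π/4.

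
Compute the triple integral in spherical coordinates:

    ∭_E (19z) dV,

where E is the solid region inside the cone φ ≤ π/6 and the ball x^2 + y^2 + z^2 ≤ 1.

In spherical coordinates, x = ρ sin(φ) cos(θ), y = ρ sin(φ) sin(θ), z = ρ cos(φ), and dV = ρ^2 sin(φ) dρ dφ dθ.

The integrand becomes 19ρ cos(φ), so

    ∭_E (19z) dV = ∫_{0}^{2π} ∫_{0}^{π/6} ∫_{0}^{1} (19ρ cos(φ)) · ρ^2 sin(φ) dρ dφ dθ.

Inner (ρ): 19sin(2φ)/8.
Middle (φ): 19/32.
Outer (θ): 19π/16.

Therefore the triple integral equals 19π/16.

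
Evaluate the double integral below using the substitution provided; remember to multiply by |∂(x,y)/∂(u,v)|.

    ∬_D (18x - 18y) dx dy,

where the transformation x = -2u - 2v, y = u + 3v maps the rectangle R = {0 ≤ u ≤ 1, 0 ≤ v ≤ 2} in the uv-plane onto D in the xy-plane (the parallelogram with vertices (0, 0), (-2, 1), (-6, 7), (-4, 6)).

Compute the Jacobian determinant of (x, y) with respect to (u, v):

    ∂(x,y)/∂(u,v) = | -2  -2 | = (-2)(3) - (-2)(1) = -4.
                   | 1  3 |

Its absolute value is |J| = 4 (the area scaling factor).

Substituting x = -2u - 2v, y = u + 3v into the integrand,

    18x - 18y → -54u - 90v,

so the integral becomes

    ∬_R (-54u - 90v) · |J| du dv = ∫_0^1 ∫_0^2 (-216u - 360v) dv du.

Inner (v): -432u - 720.
Outer (u): -936.

Therefore ∬_D (18x - 18y) dx dy = -936.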